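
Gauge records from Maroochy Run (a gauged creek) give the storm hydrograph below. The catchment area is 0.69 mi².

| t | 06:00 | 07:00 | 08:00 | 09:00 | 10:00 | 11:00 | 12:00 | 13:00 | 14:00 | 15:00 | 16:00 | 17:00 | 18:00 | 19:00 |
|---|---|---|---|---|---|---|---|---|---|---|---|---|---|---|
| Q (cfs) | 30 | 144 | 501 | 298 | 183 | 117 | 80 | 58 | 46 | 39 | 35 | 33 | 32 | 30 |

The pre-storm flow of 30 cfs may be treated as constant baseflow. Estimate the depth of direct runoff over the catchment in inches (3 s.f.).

d ≈ 2.71 in

Direct runoff: 0.0, 114.0, 471.0, 268.0, 153.0, 87.0, 50.0, 28.0, 16.0, 9.0, 5.0, 3.0, 2.0, 0.0 cfs; ΣQ_DR = 1206 cfs.
V = ΣQ_DR · Δt = 1206 × 3600 s = 4.342 × 10^6 ft³.
Over A = 0.69 mi², depth = V / A = 2.71 in.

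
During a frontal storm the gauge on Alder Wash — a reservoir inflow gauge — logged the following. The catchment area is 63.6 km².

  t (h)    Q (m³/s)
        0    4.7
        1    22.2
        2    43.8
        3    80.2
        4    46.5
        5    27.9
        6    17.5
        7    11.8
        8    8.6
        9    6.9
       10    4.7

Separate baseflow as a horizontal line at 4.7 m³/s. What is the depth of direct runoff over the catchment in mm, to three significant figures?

d ≈ 12.6 mm

Direct runoff: 0.0, 17.5, 39.1, 75.5, 41.8, 23.2, 12.8, 7.1, 3.9, 2.2, 0.0 m³/s; ΣQ_DR = 223.1 m³/s.
V = ΣQ_DR · Δt = 223.1 × 3600 s = 8.032 × 10^5 m³.
Over A = 63.6 km², depth = V / A = 12.6 mm.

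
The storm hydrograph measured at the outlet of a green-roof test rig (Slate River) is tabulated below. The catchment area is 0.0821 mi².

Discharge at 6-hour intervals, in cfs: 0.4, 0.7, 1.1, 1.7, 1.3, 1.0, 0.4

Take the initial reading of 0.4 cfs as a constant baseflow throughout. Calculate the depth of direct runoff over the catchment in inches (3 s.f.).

d ≈ 0.430 in

Direct runoff: 0.0, 0.3, 0.7, 1.3, 0.9, 0.6, 0.0 cfs; ΣQ_DR = 3.800 cfs.
V = ΣQ_DR · Δt = 3.800 × 21600 s = 82080 ft³.
Over A = 0.0821 mi², depth = V / A = 0.430 in.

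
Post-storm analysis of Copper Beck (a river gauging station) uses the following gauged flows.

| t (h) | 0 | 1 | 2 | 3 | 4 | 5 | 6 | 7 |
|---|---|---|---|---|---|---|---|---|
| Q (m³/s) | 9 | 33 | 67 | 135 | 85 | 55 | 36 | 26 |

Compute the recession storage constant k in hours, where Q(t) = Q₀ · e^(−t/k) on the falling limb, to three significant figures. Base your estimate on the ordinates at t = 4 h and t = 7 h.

On the falling limb, Q drops from 85 to 26 m³/s between t = 4 h and t = 7 h (Δt = 3 h).
k = −Δt / ln(Q₂/Q₁) = −3 / ln(26/85) = 2.53 h.

k ≈ 2.53 h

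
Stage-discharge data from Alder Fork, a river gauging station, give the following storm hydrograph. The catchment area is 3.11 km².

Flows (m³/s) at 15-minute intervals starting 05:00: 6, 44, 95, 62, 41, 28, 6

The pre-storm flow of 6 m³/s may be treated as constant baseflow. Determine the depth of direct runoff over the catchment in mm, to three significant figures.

d ≈ 69.5 mm

Direct runoff: 0.0, 38.0, 89.0, 56.0, 35.0, 22.0, 0.0 m³/s; ΣQ_DR = 240.0 m³/s.
V = ΣQ_DR · Δt = 240.0 × 900 s = 2.160 × 10^5 m³.
Over A = 3.11 km², depth = V / A = 69.5 mm.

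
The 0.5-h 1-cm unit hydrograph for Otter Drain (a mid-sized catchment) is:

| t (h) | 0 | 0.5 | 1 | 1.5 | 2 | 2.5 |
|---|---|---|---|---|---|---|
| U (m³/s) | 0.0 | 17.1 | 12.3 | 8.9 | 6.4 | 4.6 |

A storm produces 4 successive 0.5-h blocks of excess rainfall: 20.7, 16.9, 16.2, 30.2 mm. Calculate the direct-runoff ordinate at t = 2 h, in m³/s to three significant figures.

By discrete convolution, Q_j = Σ (P_i / 10 mm) · U_{j−i}.
At t = 2 h (j=4): Q = (20.7/10)·6.4 + (16.9/10)·8.9 + (16.2/10)·12.3 + (30.2/10)·17.1 = 99.9 m³/s.

Q ≈ 99.9 m³/s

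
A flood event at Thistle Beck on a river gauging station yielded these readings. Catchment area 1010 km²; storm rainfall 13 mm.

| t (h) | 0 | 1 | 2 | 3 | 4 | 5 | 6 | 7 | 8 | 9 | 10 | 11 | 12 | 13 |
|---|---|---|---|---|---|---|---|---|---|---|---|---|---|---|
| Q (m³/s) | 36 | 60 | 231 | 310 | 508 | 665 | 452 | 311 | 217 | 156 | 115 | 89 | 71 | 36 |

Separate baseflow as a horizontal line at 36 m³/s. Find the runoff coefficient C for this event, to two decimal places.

ΣQ_DR = 2753 m³/s; V = ΣQ_DR·Δt = 9.911 × 10^6 m³.
Runoff depth d = V / A = 9.813 mm.
C = d / P = 9.813 / 13 = 0.75.

C ≈ 0.75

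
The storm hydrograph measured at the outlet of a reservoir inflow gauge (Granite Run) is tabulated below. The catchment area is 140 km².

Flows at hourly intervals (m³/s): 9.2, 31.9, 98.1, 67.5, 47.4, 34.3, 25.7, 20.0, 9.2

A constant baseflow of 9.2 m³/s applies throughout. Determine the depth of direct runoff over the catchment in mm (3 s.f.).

d ≈ 6.70 mm

Direct runoff: 0.0, 22.7, 88.9, 58.3, 38.2, 25.1, 16.5, 10.8, 0.0 m³/s; ΣQ_DR = 260.5 m³/s.
V = ΣQ_DR · Δt = 260.5 × 3600 s = 9.378 × 10^5 m³.
Over A = 140 km², depth = V / A = 6.70 mm.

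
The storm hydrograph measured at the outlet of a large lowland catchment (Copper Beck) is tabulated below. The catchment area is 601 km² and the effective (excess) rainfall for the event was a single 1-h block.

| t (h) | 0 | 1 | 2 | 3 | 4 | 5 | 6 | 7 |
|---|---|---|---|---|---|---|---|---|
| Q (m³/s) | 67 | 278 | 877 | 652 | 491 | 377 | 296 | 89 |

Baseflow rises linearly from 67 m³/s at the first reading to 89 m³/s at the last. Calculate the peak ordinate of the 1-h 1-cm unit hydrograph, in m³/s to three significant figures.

U_p ≈ 536 m³/s

Direct runoff: 0.00, 207.86, 803.71, 575.57, 411.43, 294.29, 210.14, 0.00 m³/s; ΣQ_DR = 2503 m³/s, peak = 803.71 m³/s.
Runoff depth d = ΣQ_DR·Δt / A = 2503 × 3600 / (601 km²) = 14.99 mm.
The 1-cm UH is the DRH scaled by (10 mm)/d, so U_p = 803.71 × 10/14.99 = 536 m³/s.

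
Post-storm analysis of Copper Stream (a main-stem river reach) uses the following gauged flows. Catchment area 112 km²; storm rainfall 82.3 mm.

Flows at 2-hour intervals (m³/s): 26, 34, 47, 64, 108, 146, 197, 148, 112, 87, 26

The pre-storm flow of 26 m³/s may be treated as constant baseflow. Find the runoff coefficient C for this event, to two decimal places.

C ≈ 0.55

ΣQ_DR = 709.0 m³/s; V = ΣQ_DR·Δt = 5.105 × 10^6 m³.
Runoff depth d = V / A = 45.58 mm.
C = d / P = 45.58 / 82.3 = 0.55.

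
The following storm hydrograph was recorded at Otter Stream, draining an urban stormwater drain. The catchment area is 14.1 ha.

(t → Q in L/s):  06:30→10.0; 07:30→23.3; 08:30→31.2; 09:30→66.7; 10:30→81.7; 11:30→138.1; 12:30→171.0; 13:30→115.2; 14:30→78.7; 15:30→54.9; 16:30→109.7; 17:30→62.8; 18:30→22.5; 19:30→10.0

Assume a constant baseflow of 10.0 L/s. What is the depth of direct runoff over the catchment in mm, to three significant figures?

Direct runoff: 0.0, 13.3, 21.2, 56.7, 71.7, 128.1, 161.0, 105.2, 68.7, 44.9, 99.7, 52.8, 12.5, 0.0 L/s; ΣQ_DR = 835.8 L/s.
V = ΣQ_DR · Δt = 835.8 × 3600 s = 3.009 × 10^6 L.
Over A = 14.1 ha, depth = V / A = 21.3 mm.

d ≈ 21.3 mm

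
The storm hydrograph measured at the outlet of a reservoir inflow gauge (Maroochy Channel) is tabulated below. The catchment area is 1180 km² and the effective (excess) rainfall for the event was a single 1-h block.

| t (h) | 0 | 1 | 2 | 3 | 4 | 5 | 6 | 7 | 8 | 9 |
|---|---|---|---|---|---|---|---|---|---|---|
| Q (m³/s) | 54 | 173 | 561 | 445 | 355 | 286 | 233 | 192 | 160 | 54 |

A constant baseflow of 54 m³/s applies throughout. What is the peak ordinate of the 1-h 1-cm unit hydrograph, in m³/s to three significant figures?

Direct runoff: 0.0, 119.0, 507.0, 391.0, 301.0, 232.0, 179.0, 138.0, 106.0, 0.0 m³/s; ΣQ_DR = 1973 m³/s, peak = 507.0 m³/s.
Runoff depth d = ΣQ_DR·Δt / A = 1973 × 3600 / (1180 km²) = 6.019 mm.
The 1-cm UH is the DRH scaled by (10 mm)/d, so U_p = 507.0 × 10/6.019 = 842 m³/s.

U_p ≈ 842 m³/s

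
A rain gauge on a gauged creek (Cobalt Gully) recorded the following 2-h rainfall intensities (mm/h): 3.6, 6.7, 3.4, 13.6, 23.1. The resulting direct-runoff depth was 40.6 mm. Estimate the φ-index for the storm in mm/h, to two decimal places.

φ ≈ 8.20 mm/h

Only the 2 blocks with intensity above φ contribute runoff: 13.6, 23.1 mm/h.
Σ(I−φ)·Δt = d  ⇒  (13.6+23.1 − 2φ)·2 = 40.6
φ = (36.70 − 40.6/2) / 2 = 8.20 mm/h.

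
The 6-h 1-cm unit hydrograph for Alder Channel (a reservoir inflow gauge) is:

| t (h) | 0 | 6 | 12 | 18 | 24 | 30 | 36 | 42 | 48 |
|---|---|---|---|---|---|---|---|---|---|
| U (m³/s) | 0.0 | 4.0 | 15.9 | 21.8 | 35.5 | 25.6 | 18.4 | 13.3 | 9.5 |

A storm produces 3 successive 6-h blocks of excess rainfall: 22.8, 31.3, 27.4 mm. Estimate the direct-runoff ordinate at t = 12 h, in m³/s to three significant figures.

By discrete convolution, Q_j = Σ (P_i / 10 mm) · U_{j−i}.
At t = 12 h (j=2): Q = (22.8/10)·15.9 + (31.3/10)·4.0 + (27.4/10)·0.0 = 48.8 m³/s.

Q ≈ 48.8 m³/s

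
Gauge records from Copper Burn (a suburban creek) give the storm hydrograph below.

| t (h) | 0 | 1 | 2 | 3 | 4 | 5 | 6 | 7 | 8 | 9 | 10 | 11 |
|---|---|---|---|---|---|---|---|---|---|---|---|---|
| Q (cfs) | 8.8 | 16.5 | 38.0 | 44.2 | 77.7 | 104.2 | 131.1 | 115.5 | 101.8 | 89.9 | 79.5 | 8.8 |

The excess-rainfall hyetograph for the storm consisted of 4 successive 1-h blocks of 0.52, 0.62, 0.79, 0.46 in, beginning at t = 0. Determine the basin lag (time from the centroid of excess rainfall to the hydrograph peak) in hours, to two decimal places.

t_L ≈ 4.00 h

Centroid of excess rainfall: t_c = Σ P_i·t̄_i / ΣP_i = 1.9979 h (block centres at 0.5, 1.5, 2.5, 3.5 h).
Hydrograph peak occurs at t = 6 h, so basin lag t_L = 6 − 1.9979 = 4.00 h.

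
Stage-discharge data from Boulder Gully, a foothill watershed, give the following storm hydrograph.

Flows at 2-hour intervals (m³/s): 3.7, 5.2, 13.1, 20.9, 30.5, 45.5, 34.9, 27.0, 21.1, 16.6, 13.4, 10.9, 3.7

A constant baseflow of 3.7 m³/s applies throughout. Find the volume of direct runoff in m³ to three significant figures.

V ≈ 1.43 × 10^6 m³

Direct-runoff ordinates (Q − Q_b): 0.0, 1.5, 9.4, 17.2, 26.8, 41.8, 31.2, 23.3, 17.4, 12.9, 9.7, 7.2, 0.0 m³/s.
ΣQ_DR = 198.4 m³/s.
With Δt = 2 h = 7200 s, V = ΣQ_DR · Δt = 198.4 × 7200 = 1.43 × 10^6 m³.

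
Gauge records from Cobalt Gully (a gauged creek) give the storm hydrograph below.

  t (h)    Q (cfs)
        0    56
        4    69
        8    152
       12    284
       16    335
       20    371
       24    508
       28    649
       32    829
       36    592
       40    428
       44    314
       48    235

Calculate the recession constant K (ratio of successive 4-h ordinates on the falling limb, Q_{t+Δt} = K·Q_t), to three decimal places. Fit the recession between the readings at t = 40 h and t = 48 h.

K ≈ 0.741

Using the recession-limb readings at t = 40 h and t = 48 h: Q falls from 428 to 235 cfs over 2 intervals.
K = (Q₂/Q₁)^(1/2) = (235/428)^(1/2) = 0.741.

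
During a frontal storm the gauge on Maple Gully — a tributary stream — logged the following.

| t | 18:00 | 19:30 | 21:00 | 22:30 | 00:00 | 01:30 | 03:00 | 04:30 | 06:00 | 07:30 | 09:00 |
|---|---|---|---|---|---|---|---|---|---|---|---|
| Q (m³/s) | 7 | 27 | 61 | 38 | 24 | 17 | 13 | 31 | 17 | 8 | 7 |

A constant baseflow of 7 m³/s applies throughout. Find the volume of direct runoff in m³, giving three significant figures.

V ≈ 9.34 × 10^5 m³

Direct-runoff ordinates (Q − Q_b): 0.0, 20.0, 54.0, 31.0, 17.0, 10.0, 6.0, 24.0, 10.0, 1.0, 0.0 m³/s.
ΣQ_DR = 173.0 m³/s.
With Δt = 1.5 h = 5400 s, V = ΣQ_DR · Δt = 173.0 × 5400 = 9.34 × 10^5 m³.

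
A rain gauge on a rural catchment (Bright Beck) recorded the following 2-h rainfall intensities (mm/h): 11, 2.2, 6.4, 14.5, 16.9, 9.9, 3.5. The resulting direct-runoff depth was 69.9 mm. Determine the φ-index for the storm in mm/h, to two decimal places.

Only the 5 blocks with intensity above φ contribute runoff: 11, 6.4, 14.5, 16.9, 9.9 mm/h.
Σ(I−φ)·Δt = d  ⇒  (11+6.4+14.5+16.9+9.9 − 5φ)·2 = 69.9
φ = (58.70 − 69.9/2) / 5 = 4.75 mm/h.

φ ≈ 4.75 mm/h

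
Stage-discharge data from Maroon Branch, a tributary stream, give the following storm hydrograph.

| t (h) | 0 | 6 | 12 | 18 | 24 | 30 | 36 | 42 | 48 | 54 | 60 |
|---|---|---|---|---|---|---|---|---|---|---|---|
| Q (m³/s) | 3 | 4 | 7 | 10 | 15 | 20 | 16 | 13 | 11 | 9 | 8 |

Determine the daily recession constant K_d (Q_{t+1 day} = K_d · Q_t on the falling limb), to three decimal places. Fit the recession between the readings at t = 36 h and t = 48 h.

K_d ≈ 0.473

Between t = 36 h and t = 48 h the flow falls from 16 to 11 m³/s over 2×6 h = 12 h.
Per-interval ratio K = (11/16)^(1/2) = 0.8292; K_d = K^(24/6) = 0.473.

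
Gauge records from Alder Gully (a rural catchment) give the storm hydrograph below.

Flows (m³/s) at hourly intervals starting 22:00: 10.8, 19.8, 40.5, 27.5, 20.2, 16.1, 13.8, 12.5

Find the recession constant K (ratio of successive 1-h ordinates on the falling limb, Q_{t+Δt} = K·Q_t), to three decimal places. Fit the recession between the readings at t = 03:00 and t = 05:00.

Using the recession-limb readings at t = 03:00 and t = 05:00: Q falls from 16.1 to 12.5 m³/s over 2 intervals.
K = (Q₂/Q₁)^(1/2) = (12.5/16.1)^(1/2) = 0.881.

K ≈ 0.881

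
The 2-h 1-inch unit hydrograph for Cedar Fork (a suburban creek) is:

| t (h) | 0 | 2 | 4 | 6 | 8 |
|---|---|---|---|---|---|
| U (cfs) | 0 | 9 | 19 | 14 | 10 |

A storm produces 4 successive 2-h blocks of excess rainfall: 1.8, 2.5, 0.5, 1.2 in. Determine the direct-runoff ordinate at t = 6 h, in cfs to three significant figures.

Q ≈ 77.2 cfs

By discrete convolution, Q_j = Σ (P_i / 1 in) · U_{j−i}.
At t = 6 h (j=3): Q = (1.8/1)·14 + (2.5/1)·19 + (0.5/1)·9 + (1.2/1)·0 = 77.2 cfs.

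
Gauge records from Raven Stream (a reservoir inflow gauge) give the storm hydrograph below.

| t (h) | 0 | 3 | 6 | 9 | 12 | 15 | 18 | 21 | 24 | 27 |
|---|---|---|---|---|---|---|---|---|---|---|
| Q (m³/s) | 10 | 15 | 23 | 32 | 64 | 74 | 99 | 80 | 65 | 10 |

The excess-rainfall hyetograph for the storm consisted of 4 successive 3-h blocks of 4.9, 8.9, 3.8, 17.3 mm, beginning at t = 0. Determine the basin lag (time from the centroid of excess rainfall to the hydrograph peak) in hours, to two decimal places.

Centroid of excess rainfall: t_c = Σ P_i·t̄_i / ΣP_i = 7.3797 h (block centres at 1.5, 4.5, 7.5, 10.5 h).
Hydrograph peak occurs at t = 18 h, so basin lag t_L = 18 − 7.3797 = 10.62 h.

t_L ≈ 10.62 h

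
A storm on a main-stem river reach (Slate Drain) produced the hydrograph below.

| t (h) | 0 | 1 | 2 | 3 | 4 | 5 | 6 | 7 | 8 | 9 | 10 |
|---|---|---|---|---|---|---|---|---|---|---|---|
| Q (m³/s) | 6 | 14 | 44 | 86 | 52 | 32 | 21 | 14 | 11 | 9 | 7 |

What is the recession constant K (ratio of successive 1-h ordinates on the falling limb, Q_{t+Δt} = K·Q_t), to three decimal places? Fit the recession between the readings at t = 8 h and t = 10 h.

Using the recession-limb readings at t = 8 h and t = 10 h: Q falls from 11 to 7 m³/s over 2 intervals.
K = (Q₂/Q₁)^(1/2) = (7/11)^(1/2) = 0.798.

K ≈ 0.798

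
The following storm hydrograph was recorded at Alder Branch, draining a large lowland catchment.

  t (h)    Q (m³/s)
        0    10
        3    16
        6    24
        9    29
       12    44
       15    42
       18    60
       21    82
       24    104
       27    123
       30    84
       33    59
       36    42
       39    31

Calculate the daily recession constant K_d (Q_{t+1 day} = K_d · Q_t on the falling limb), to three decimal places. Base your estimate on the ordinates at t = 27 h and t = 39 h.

Between t = 27 h and t = 39 h the flow falls from 123 to 31 m³/s over 4×3 h = 12 h.
Per-interval ratio K = (31/123)^(1/4) = 0.7085; K_d = K^(24/3) = 0.064.

K_d ≈ 0.064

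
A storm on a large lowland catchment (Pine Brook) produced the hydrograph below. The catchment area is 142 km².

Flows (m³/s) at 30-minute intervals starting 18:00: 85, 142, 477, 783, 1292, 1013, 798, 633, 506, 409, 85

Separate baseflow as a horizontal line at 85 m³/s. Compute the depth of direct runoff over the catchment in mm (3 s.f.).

d ≈ 67.0 mm

Direct runoff: 0.0, 57.0, 392.0, 698.0, 1207.0, 928.0, 713.0, 548.0, 421.0, 324.0, 0.0 m³/s; ΣQ_DR = 5288 m³/s.
V = ΣQ_DR · Δt = 5288 × 1800 s = 9.518 × 10^6 m³.
Over A = 142 km², depth = V / A = 67.0 mm.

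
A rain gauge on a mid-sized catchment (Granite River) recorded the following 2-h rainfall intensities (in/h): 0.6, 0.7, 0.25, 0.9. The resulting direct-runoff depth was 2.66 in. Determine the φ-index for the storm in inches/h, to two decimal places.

Only the 3 blocks with intensity above φ contribute runoff: 0.6, 0.7, 0.9 in/h.
Σ(I−φ)·Δt = d  ⇒  (0.6+0.7+0.9 − 3φ)·2 = 2.66
φ = (2.200 − 2.66/2) / 3 = 0.29 in/h.

φ ≈ 0.29 in/h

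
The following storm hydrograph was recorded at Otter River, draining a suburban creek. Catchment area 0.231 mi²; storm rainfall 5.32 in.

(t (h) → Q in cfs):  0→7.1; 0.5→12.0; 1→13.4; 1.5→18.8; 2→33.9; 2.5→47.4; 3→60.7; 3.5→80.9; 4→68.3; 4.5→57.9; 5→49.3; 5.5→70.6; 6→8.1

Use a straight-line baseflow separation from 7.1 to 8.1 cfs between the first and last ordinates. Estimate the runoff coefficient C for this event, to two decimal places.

ΣQ_DR = 429.6 cfs; V = ΣQ_DR·Δt = 7.733 × 10^5 ft³.
Runoff depth d = V / A = 1.441 in.
C = d / P = 1.441 / 5.32 = 0.27.

C ≈ 0.27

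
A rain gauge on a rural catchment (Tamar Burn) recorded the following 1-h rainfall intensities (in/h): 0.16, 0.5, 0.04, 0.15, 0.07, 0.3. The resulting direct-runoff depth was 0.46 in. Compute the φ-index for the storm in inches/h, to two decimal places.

Only the 2 blocks with intensity above φ contribute runoff: 0.5, 0.3 in/h.
Σ(I−φ)·Δt = d  ⇒  (0.5+0.3 − 2φ)·1 = 0.46
φ = (0.8000 − 0.46/1) / 2 = 0.17 in/h.

φ ≈ 0.17 in/h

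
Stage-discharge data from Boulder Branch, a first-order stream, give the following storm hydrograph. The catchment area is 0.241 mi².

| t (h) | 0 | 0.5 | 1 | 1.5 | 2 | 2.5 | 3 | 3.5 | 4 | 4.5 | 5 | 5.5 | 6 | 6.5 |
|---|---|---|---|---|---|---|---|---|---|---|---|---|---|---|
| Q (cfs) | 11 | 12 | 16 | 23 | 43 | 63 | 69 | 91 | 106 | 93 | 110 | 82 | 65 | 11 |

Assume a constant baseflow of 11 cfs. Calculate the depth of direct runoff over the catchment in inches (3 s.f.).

Direct runoff: 0.0, 1.0, 5.0, 12.0, 32.0, 52.0, 58.0, 80.0, 95.0, 82.0, 99.0, 71.0, 54.0, 0.0 cfs; ΣQ_DR = 641.0 cfs.
V = ΣQ_DR · Δt = 641.0 × 1800 s = 1.154 × 10^6 ft³.
Over A = 0.241 mi², depth = V / A = 2.06 in.

d ≈ 2.06 in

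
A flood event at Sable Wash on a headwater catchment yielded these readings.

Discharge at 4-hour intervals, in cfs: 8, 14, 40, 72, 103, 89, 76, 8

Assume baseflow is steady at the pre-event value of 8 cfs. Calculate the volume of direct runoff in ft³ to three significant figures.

V ≈ 4.98 × 10^6 ft³

Direct-runoff ordinates (Q − Q_b): 0.0, 6.0, 32.0, 64.0, 95.0, 81.0, 68.0, 0.0 cfs.
ΣQ_DR = 346.0 cfs.
With Δt = 4 h = 14400 s, V = ΣQ_DR · Δt = 346.0 × 14400 = 4.98 × 10^6 ft³.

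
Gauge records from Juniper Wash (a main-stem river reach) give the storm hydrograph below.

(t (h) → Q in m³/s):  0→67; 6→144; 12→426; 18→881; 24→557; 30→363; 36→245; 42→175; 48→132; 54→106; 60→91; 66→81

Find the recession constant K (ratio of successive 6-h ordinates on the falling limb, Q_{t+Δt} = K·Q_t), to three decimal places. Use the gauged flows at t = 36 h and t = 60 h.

K ≈ 0.781

Using the recession-limb readings at t = 36 h and t = 60 h: Q falls from 245 to 91 m³/s over 4 intervals.
K = (Q₂/Q₁)^(1/4) = (91/245)^(1/4) = 0.781.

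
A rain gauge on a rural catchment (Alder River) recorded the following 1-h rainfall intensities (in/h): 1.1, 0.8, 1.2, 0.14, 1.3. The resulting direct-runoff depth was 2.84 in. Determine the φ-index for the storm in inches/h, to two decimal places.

Only the 4 blocks with intensity above φ contribute runoff: 1.1, 0.8, 1.2, 1.3 in/h.
Σ(I−φ)·Δt = d  ⇒  (1.1+0.8+1.2+1.3 − 4φ)·1 = 2.84
φ = (4.400 − 2.84/1) / 4 = 0.39 in/h.

φ ≈ 0.39 in/h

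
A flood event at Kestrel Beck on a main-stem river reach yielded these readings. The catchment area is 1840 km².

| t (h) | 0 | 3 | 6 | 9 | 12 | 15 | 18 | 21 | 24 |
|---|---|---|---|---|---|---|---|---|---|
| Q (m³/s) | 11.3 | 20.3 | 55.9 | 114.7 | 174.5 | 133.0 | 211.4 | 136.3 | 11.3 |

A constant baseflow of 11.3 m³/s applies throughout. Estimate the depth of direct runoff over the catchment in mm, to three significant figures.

d ≈ 4.50 mm

Direct runoff: 0.0, 9.0, 44.6, 103.4, 163.2, 121.7, 200.1, 125.0, 0.0 m³/s; ΣQ_DR = 767.0 m³/s.
V = ΣQ_DR · Δt = 767.0 × 10800 s = 8.284 × 10^6 m³.
Over A = 1840 km², depth = V / A = 4.50 mm.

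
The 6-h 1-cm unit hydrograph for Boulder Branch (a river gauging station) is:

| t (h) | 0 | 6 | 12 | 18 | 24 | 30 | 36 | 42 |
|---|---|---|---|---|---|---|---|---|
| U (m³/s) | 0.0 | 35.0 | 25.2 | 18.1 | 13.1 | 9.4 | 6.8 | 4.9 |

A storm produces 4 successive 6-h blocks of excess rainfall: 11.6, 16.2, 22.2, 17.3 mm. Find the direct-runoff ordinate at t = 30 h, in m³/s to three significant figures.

By discrete convolution, Q_j = Σ (P_i / 10 mm) · U_{j−i}.
At t = 30 h (j=5): Q = (11.6/10)·9.4 + (16.2/10)·13.1 + (22.2/10)·18.1 + (17.3/10)·25.2 = 116 m³/s.

Q ≈ 116 m³/s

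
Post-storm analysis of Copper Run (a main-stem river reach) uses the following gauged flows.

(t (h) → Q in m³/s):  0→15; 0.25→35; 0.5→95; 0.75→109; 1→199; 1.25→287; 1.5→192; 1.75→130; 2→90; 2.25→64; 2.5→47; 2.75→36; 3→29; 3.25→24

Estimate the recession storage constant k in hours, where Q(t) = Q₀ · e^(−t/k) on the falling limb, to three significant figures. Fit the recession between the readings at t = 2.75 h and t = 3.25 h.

On the falling limb, Q drops from 36 to 24 m³/s between t = 2.75 h and t = 3.25 h (Δt = 0.5 h).
k = −Δt / ln(Q₂/Q₁) = −0.5 / ln(24/36) = 1.23 h.

k ≈ 1.23 h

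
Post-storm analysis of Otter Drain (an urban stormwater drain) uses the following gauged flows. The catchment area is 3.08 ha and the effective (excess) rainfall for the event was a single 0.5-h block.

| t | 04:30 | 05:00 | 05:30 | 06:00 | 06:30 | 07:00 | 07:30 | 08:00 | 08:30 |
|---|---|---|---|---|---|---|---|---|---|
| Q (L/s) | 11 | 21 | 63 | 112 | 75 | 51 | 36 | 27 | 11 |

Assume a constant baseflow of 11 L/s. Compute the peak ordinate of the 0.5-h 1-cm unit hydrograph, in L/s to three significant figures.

U_p ≈ 56.1 L/s

Direct runoff: 0.0, 10.0, 52.0, 101.0, 64.0, 40.0, 25.0, 16.0, 0.0 L/s; ΣQ_DR = 308.0 L/s, peak = 101.0 L/s.
Runoff depth d = ΣQ_DR·Δt / A = 308.0 × 1800 / (3.08 ha) = 18.00 mm.
The 1-cm UH is the DRH scaled by (10 mm)/d, so U_p = 101.0 × 10/18.00 = 56.1 L/s.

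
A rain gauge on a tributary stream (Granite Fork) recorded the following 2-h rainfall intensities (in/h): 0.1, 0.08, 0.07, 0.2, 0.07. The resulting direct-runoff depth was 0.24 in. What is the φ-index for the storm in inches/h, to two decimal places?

Only the 2 blocks with intensity above φ contribute runoff: 0.1, 0.2 in/h.
Σ(I−φ)·Δt = d  ⇒  (0.1+0.2 − 2φ)·2 = 0.24
φ = (0.3000 − 0.24/2) / 2 = 0.09 in/h.

φ ≈ 0.09 in/h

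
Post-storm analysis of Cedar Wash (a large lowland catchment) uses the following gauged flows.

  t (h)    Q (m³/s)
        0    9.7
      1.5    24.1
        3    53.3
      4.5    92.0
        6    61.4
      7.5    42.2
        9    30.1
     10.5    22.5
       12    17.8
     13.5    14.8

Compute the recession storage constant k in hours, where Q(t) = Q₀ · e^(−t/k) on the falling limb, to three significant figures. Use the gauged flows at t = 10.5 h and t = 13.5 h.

On the falling limb, Q drops from 22.5 to 14.8 m³/s between t = 10.5 h and t = 13.5 h (Δt = 3 h).
k = −Δt / ln(Q₂/Q₁) = −3 / ln(14.8/22.5) = 7.16 h.

k ≈ 7.16 h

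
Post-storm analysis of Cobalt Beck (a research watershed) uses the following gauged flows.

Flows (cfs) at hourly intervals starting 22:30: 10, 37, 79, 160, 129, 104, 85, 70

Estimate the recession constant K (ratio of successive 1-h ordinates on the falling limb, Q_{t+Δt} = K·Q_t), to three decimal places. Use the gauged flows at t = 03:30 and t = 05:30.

Using the recession-limb readings at t = 03:30 and t = 05:30: Q falls from 104 to 70 cfs over 2 intervals.
K = (Q₂/Q₁)^(1/2) = (70/104)^(1/2) = 0.820.

K ≈ 0.820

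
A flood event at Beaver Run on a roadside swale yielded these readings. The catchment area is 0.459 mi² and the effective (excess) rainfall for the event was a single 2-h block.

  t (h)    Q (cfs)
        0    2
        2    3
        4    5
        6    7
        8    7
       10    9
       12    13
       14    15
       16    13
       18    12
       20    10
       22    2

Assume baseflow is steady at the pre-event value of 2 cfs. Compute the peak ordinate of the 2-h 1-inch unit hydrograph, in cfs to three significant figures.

U_p ≈ 26.0 cfs

Direct runoff: 0.0, 1.0, 3.0, 5.0, 5.0, 7.0, 11.0, 13.0, 11.0, 10.0, 8.0, 0.0 cfs; ΣQ_DR = 74.00 cfs, peak = 13.0 cfs.
Runoff depth d = ΣQ_DR·Δt / A = 74.00 × 7200 / (0.459 mi²) = 0.4996 in.
The 1-inch UH is the DRH scaled by (1 in)/d, so U_p = 13.0 × 1/0.4996 = 26.0 cfs.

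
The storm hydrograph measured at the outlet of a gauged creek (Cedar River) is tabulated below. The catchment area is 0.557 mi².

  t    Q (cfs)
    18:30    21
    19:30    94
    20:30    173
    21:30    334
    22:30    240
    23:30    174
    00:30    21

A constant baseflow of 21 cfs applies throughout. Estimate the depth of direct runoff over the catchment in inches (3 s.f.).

Direct runoff: 0.0, 73.0, 152.0, 313.0, 219.0, 153.0, 0.0 cfs; ΣQ_DR = 910.0 cfs.
V = ΣQ_DR · Δt = 910.0 × 3600 s = 3.276 × 10^6 ft³.
Over A = 0.557 mi², depth = V / A = 2.53 in.

d ≈ 2.53 in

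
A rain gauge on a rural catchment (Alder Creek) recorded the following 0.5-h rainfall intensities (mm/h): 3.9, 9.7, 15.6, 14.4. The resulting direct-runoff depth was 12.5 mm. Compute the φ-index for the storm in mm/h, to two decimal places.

φ ≈ 4.90 mm/h

Only the 3 blocks with intensity above φ contribute runoff: 9.7, 15.6, 14.4 mm/h.
Σ(I−φ)·Δt = d  ⇒  (9.7+15.6+14.4 − 3φ)·0.5 = 12.5
φ = (39.70 − 12.5/0.5) / 3 = 4.90 mm/h.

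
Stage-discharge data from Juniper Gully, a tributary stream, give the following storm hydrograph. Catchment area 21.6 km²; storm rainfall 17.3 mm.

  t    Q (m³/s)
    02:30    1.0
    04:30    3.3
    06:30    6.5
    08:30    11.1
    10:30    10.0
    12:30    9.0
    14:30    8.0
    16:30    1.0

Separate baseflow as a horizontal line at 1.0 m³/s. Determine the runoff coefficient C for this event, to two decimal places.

ΣQ_DR = 41.90 m³/s; V = ΣQ_DR·Δt = 3.017 × 10^5 m³.
Runoff depth d = V / A = 13.97 mm.
C = d / P = 13.97 / 17.3 = 0.81.

C ≈ 0.81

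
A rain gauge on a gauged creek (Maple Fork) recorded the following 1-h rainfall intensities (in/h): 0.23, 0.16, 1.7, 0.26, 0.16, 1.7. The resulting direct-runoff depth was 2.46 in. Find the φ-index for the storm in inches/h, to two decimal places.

Only the 2 blocks with intensity above φ contribute runoff: 1.7, 1.7 in/h.
Σ(I−φ)·Δt = d  ⇒  (1.7+1.7 − 2φ)·1 = 2.46
φ = (3.400 − 2.46/1) / 2 = 0.47 in/h.

φ ≈ 0.47 in/h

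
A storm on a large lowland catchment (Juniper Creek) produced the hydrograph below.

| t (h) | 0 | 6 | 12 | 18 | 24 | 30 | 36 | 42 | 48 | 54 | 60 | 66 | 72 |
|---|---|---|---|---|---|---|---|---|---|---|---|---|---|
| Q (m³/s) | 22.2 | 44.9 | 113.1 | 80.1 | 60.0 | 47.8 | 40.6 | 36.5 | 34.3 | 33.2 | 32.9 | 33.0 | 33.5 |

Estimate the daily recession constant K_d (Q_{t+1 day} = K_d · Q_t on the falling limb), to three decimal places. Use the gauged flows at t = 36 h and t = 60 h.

Between t = 36 h and t = 60 h the flow falls from 40.6 to 32.9 m³/s over 4×6 h = 24 h.
Per-interval ratio K = (32.9/40.6)^(1/4) = 0.9488; K_d = K^(24/6) = 0.810.

K_d ≈ 0.810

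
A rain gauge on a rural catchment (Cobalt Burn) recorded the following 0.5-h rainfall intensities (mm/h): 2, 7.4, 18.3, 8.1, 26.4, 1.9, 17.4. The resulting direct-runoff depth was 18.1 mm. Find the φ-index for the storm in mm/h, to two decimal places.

φ ≈ 8.63 mm/h

Only the 3 blocks with intensity above φ contribute runoff: 18.3, 26.4, 17.4 mm/h.
Σ(I−φ)·Δt = d  ⇒  (18.3+26.4+17.4 − 3φ)·0.5 = 18.1
φ = (62.10 − 18.1/0.5) / 3 = 8.63 mm/h.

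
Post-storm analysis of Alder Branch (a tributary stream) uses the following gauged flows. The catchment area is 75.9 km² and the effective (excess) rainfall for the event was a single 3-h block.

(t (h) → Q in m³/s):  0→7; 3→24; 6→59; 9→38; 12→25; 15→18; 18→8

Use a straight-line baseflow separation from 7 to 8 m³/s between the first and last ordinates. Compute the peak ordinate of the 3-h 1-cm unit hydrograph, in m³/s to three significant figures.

U_p ≈ 28.7 m³/s

Direct runoff: 0.00, 16.83, 51.67, 30.50, 17.33, 10.17, 0.00 m³/s; ΣQ_DR = 126.5 m³/s, peak = 51.67 m³/s.
Runoff depth d = ΣQ_DR·Δt / A = 126.5 × 10800 / (75.9 km²) = 18.00 mm.
The 1-cm UH is the DRH scaled by (10 mm)/d, so U_p = 51.67 × 10/18.00 = 28.7 m³/s.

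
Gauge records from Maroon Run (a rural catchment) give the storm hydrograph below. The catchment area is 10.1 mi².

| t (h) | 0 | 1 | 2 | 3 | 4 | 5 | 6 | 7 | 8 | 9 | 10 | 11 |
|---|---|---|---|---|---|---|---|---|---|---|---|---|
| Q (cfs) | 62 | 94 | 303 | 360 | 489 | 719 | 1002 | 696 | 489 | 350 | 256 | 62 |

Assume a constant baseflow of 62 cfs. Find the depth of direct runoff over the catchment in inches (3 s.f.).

d ≈ 0.635 in

Direct runoff: 0.0, 32.0, 241.0, 298.0, 427.0, 657.0, 940.0, 634.0, 427.0, 288.0, 194.0, 0.0 cfs; ΣQ_DR = 4138 cfs.
V = ΣQ_DR · Δt = 4138 × 3600 s = 1.490 × 10^7 ft³.
Over A = 10.1 mi², depth = V / A = 0.635 in.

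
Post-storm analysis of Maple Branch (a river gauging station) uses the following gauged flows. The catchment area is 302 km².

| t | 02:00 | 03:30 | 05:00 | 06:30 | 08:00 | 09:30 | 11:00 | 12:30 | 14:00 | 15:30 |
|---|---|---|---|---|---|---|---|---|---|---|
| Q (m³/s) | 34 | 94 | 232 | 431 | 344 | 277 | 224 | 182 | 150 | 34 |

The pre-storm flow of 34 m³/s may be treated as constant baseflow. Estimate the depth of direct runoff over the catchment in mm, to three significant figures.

d ≈ 29.7 mm

Direct runoff: 0.0, 60.0, 198.0, 397.0, 310.0, 243.0, 190.0, 148.0, 116.0, 0.0 m³/s; ΣQ_DR = 1662 m³/s.
V = ΣQ_DR · Δt = 1662 × 5400 s = 8.975 × 10^6 m³.
Over A = 302 km², depth = V / A = 29.7 mm.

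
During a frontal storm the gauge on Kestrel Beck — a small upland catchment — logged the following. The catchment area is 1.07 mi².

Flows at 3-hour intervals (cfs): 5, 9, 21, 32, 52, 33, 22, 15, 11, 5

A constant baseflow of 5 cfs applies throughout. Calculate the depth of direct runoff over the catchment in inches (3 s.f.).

d ≈ 0.673 in

Direct runoff: 0.0, 4.0, 16.0, 27.0, 47.0, 28.0, 17.0, 10.0, 6.0, 0.0 cfs; ΣQ_DR = 155.0 cfs.
V = ΣQ_DR · Δt = 155.0 × 10800 s = 1.674 × 10^6 ft³.
Over A = 1.07 mi², depth = V / A = 0.673 in.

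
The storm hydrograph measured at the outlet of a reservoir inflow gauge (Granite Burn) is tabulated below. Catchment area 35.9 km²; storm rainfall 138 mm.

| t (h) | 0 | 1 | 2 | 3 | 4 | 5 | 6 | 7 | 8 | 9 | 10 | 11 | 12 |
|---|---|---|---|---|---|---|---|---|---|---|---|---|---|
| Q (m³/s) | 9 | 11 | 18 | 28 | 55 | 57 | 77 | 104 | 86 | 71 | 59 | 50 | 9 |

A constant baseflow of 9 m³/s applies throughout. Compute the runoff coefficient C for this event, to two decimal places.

C ≈ 0.38

ΣQ_DR = 517.0 m³/s; V = ΣQ_DR·Δt = 1.861 × 10^6 m³.
Runoff depth d = V / A = 51.84 mm.
C = d / P = 51.84 / 138 = 0.38.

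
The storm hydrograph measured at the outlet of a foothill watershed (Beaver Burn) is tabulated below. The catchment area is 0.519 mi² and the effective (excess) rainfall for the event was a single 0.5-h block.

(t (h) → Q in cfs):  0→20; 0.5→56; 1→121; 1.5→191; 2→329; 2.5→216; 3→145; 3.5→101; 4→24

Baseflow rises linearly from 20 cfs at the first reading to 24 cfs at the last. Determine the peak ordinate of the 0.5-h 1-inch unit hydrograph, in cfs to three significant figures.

U_p ≈ 205 cfs

Direct runoff: 0.00, 35.50, 100.00, 169.50, 307.00, 193.50, 122.00, 77.50, 0.00 cfs; ΣQ_DR = 1005 cfs, peak = 307.00 cfs.
Runoff depth d = ΣQ_DR·Δt / A = 1005 × 1800 / (0.519 mi²) = 1.500 in.
The 1-inch UH is the DRH scaled by (1 in)/d, so U_p = 307.00 × 1/1.500 = 205 cfs.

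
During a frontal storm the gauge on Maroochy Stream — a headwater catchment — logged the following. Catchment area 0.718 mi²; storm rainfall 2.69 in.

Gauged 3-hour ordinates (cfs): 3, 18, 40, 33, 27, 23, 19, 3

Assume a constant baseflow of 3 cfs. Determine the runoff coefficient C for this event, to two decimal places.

ΣQ_DR = 142.0 cfs; V = ΣQ_DR·Δt = 1.534 × 10^6 ft³.
Runoff depth d = V / A = 0.9194 in.
C = d / P = 0.9194 / 2.69 = 0.34.

C ≈ 0.34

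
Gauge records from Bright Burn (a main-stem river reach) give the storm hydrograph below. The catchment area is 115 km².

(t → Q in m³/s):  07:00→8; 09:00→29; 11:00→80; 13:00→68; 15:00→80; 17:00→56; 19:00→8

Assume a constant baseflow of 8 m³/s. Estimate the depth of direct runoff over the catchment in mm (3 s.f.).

d ≈ 17.1 mm

Direct runoff: 0.0, 21.0, 72.0, 60.0, 72.0, 48.0, 0.0 m³/s; ΣQ_DR = 273.0 m³/s.
V = ΣQ_DR · Δt = 273.0 × 7200 s = 1.966 × 10^6 m³.
Over A = 115 km², depth = V / A = 17.1 mm.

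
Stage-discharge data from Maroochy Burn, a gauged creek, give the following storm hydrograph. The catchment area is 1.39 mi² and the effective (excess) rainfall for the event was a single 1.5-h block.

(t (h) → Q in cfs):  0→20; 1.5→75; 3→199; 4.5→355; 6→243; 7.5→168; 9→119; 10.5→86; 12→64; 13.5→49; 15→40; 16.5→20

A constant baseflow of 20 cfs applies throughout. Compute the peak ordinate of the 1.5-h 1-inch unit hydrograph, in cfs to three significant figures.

Direct runoff: 0.0, 55.0, 179.0, 335.0, 223.0, 148.0, 99.0, 66.0, 44.0, 29.0, 20.0, 0.0 cfs; ΣQ_DR = 1198 cfs, peak = 335.0 cfs.
Runoff depth d = ΣQ_DR·Δt / A = 1198 × 5400 / (1.39 mi²) = 2.003 in.
The 1-inch UH is the DRH scaled by (1 in)/d, so U_p = 335.0 × 1/2.003 = 167 cfs.

U_p ≈ 167 cfs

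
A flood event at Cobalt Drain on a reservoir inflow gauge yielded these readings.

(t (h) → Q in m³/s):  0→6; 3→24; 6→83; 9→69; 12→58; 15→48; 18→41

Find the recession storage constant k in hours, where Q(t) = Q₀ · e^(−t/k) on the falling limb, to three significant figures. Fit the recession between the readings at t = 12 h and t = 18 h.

k ≈ 17.3 h

On the falling limb, Q drops from 58 to 41 m³/s between t = 12 h and t = 18 h (Δt = 6 h).
k = −Δt / ln(Q₂/Q₁) = −6 / ln(41/58) = 17.3 h.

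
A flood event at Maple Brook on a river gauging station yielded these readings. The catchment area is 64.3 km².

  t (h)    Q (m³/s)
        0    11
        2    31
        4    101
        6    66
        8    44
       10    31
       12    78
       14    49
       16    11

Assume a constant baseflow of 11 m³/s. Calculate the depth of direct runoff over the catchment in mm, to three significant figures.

Direct runoff: 0.0, 20.0, 90.0, 55.0, 33.0, 20.0, 67.0, 38.0, 0.0 m³/s; ΣQ_DR = 323.0 m³/s.
V = ΣQ_DR · Δt = 323.0 × 7200 s = 2.326 × 10^6 m³.
Over A = 64.3 km², depth = V / A = 36.2 mm.

d ≈ 36.2 mm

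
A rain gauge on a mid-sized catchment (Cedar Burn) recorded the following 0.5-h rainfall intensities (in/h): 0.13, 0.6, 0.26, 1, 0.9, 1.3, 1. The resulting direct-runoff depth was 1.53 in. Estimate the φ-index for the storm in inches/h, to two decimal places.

Only the 5 blocks with intensity above φ contribute runoff: 0.6, 1, 0.9, 1.3, 1 in/h.
Σ(I−φ)·Δt = d  ⇒  (0.6+1+0.9+1.3+1 − 5φ)·0.5 = 1.53
φ = (4.800 − 1.53/0.5) / 5 = 0.35 in/h.

φ ≈ 0.35 in/h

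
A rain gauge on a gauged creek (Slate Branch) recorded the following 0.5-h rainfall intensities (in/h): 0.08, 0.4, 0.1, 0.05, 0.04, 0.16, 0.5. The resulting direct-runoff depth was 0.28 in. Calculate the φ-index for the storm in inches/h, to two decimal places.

φ ≈ 0.17 in/h

Only the 2 blocks with intensity above φ contribute runoff: 0.4, 0.5 in/h.
Σ(I−φ)·Δt = d  ⇒  (0.4+0.5 − 2φ)·0.5 = 0.28
φ = (0.9000 − 0.28/0.5) / 2 = 0.17 in/h.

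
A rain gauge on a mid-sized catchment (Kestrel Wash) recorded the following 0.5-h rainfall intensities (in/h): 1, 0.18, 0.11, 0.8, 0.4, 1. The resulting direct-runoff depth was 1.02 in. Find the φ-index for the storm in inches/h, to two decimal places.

Only the 4 blocks with intensity above φ contribute runoff: 1, 0.8, 0.4, 1 in/h.
Σ(I−φ)·Δt = d  ⇒  (1+0.8+0.4+1 − 4φ)·0.5 = 1.02
φ = (3.200 − 1.02/0.5) / 4 = 0.29 in/h.

φ ≈ 0.29 in/h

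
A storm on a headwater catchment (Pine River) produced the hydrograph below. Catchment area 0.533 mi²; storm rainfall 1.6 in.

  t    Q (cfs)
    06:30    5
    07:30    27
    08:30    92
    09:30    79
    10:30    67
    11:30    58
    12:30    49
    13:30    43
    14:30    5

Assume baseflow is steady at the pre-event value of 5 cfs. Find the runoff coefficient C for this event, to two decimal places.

ΣQ_DR = 380.0 cfs; V = ΣQ_DR·Δt = 1.368 × 10^6 ft³.
Runoff depth d = V / A = 1.105 in.
C = d / P = 1.105 / 1.6 = 0.69.

C ≈ 0.69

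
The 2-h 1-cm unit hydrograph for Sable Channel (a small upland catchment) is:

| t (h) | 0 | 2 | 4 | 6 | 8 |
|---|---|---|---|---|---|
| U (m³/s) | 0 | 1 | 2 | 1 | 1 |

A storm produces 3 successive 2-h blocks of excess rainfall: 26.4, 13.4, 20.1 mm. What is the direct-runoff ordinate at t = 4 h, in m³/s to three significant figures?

By discrete convolution, Q_j = Σ (P_i / 10 mm) · U_{j−i}.
At t = 4 h (j=2): Q = (26.4/10)·2 + (13.4/10)·1 + (20.1/10)·0 = 6.62 m³/s.

Q ≈ 6.62 m³/s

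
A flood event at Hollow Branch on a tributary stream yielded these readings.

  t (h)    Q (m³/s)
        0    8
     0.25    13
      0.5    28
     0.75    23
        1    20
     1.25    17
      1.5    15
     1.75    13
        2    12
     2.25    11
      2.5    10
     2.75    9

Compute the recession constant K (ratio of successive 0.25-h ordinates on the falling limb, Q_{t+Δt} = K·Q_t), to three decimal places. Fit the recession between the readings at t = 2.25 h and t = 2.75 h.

Using the recession-limb readings at t = 2.25 h and t = 2.75 h: Q falls from 11 to 9 m³/s over 2 intervals.
K = (Q₂/Q₁)^(1/2) = (9/11)^(1/2) = 0.905.

K ≈ 0.905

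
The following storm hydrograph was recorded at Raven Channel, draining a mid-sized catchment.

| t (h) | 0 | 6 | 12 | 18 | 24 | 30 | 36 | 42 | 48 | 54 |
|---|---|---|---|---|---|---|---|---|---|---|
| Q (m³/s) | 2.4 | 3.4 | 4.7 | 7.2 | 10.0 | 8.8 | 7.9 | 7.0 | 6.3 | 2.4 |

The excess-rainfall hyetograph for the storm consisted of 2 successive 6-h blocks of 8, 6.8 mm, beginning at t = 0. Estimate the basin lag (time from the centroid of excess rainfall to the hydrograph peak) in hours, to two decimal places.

t_L ≈ 18.24 h

Centroid of excess rainfall: t_c = Σ P_i·t̄_i / ΣP_i = 5.7568 h (block centres at 3, 9 h).
Hydrograph peak occurs at t = 24 h, so basin lag t_L = 24 − 5.7568 = 18.24 h.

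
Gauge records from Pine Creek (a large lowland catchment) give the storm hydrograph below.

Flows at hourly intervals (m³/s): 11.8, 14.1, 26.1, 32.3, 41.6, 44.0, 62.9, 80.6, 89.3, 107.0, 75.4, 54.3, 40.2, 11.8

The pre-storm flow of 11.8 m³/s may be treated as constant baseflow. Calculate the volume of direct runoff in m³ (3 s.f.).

Direct-runoff ordinates (Q − Q_b): 0.0, 2.3, 14.3, 20.5, 29.8, 32.2, 51.1, 68.8, 77.5, 95.2, 63.6, 42.5, 28.4, 0.0 m³/s.
ΣQ_DR = 526.2 m³/s.
With Δt = 1 h = 3600 s, V = ΣQ_DR · Δt = 526.2 × 3600 = 1.89 × 10^6 m³.

V ≈ 1.89 × 10^6 m³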